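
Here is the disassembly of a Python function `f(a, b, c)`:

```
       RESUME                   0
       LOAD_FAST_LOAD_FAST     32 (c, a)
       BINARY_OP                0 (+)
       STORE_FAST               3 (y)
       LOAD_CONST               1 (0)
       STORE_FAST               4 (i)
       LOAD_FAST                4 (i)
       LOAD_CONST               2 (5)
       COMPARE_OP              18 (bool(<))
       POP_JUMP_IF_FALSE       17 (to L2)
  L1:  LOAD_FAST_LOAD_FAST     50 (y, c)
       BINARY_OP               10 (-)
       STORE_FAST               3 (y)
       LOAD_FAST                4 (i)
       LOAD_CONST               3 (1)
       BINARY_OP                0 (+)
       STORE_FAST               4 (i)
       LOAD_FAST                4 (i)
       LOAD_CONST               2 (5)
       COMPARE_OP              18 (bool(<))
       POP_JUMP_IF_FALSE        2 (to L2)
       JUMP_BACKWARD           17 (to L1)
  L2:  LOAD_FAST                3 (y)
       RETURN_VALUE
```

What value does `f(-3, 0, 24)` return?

-99

LOAD_FAST_LOAD_FAST c,a → push 24,-3
BINARY_OP + → 24 + -3 = 21
STORE_FAST y → y=21
LOAD_CONST → push 0
STORE_FAST i → i=0
LOAD_FAST i → push 0
LOAD_CONST → push 5
COMPARE_OP bool(<) → 0 vs 5 = True
POP_JUMP_IF_FALSE → pop True; no jump
LOAD_FAST_LOAD_FAST y,c → push 21,24
BINARY_OP - → 21 - 24 = -3
STORE_FAST y → y=-3
LOAD_FAST i → push 0
LOAD_CONST → push 1
BINARY_OP + → 0 + 1 = 1
STORE_FAST i → i=1
LOAD_FAST i → push 1
LOAD_CONST → push 5
COMPARE_OP bool(<) → 1 vs 5 = True
POP_JUMP_IF_FALSE → pop True; no jump
LOAD_FAST_LOAD_FAST y,c → push -3,24
BINARY_OP - → -3 - 24 = -27
STORE_FAST y → y=-27
LOAD_FAST i → push 1
LOAD_CONST → push 1
BINARY_OP + → 1 + 1 = 2
STORE_FAST i → i=2
LOAD_FAST i → push 2
LOAD_CONST → push 5
COMPARE_OP bool(<) → 2 vs 5 = True
POP_JUMP_IF_FALSE → pop True; no jump
LOAD_FAST_LOAD_FAST y,c → push -27,24
BINARY_OP - → -27 - 24 = -51
STORE_FAST y → y=-51
LOAD_FAST i → push 2
LOAD_CONST → push 1
BINARY_OP + → 2 + 1 = 3
STORE_FAST i → i=3
LOAD_FAST i → push 3
LOAD_CONST → push 5
COMPARE_OP bool(<) → 3 vs 5 = True
POP_JUMP_IF_FALSE → pop True; no jump
LOAD_FAST_LOAD_FAST y,c → push -51,24
BINARY_OP - → -51 - 24 = -75
STORE_FAST y → y=-75
LOAD_FAST i → push 3
LOAD_CONST → push 1
BINARY_OP + → 3 + 1 = 4
STORE_FAST i → i=4
LOAD_FAST i → push 4
LOAD_CONST → push 5
COMPARE_OP bool(<) → 4 vs 5 = True
POP_JUMP_IF_FALSE → pop True; no jump
LOAD_FAST_LOAD_FAST y,c → push -75,24
BINARY_OP - → -75 - 24 = -99
STORE_FAST y → y=-99
LOAD_FAST i → push 4
LOAD_CONST → push 1
BINARY_OP + → 4 + 1 = 5
STORE_FAST i → i=5
LOAD_FAST i → push 5
LOAD_CONST → push 5
COMPARE_OP bool(<) → 5 vs 5 = False
POP_JUMP_IF_FALSE → pop False; jump
LOAD_FAST y → push -99
RETURN_VALUE → return -99.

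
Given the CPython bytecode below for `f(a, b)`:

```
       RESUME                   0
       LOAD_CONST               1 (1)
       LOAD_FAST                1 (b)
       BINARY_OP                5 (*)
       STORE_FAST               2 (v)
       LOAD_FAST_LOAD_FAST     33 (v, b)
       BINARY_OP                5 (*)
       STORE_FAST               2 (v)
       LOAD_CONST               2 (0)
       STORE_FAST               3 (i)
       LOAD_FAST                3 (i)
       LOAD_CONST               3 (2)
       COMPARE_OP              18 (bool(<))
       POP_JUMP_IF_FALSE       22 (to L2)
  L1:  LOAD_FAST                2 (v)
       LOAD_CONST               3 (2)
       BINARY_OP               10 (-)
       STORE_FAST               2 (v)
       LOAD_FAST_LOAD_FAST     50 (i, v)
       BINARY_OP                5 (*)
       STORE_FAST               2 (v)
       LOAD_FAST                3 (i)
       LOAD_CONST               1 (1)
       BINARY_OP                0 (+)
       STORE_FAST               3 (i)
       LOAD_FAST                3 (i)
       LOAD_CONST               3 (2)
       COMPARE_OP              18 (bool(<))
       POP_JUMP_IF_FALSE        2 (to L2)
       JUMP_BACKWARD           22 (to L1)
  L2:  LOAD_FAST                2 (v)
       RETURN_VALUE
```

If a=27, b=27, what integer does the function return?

LOAD_CONST → push 1. Stack: [1]
LOAD_FAST b → push 27. Stack: [1, 27]
BINARY_OP * → 1 * 27 = 27. Stack: [27]
STORE_FAST v → v=27. Stack: []
LOAD_FAST_LOAD_FAST v,b → push 27,27. Stack: [27, 27]
BINARY_OP * → 27 * 27 = 729. Stack: [729]
STORE_FAST v → v=729. Stack: []
LOAD_CONST → push 0. Stack: [0]
STORE_FAST i → i=0. Stack: []
LOAD_FAST i → push 0. Stack: [0]
LOAD_CONST → push 2. Stack: [0, 2]
COMPARE_OP bool(<) → 0 vs 2 = True. Stack: [True]
POP_JUMP_IF_FALSE → pop True; no jump. Stack: []
LOAD_FAST v → push 729. Stack: [729]
LOAD_CONST → push 2. Stack: [729, 2]
BINARY_OP - → 729 - 2 = 727. Stack: [727]
STORE_FAST v → v=727. Stack: []
LOAD_FAST_LOAD_FAST i,v → push 0,727. Stack: [0, 727]
BINARY_OP * → 0 * 727 = 0. Stack: [0]
STORE_FAST v → v=0. Stack: []
LOAD_FAST i → push 0. Stack: [0]
LOAD_CONST → push 1. Stack: [0, 1]
BINARY_OP + → 0 + 1 = 1. Stack: [1]
STORE_FAST i → i=1. Stack: []
LOAD_FAST i → push 1. Stack: [1]
LOAD_CONST → push 2. Stack: [1, 2]
COMPARE_OP bool(<) → 1 vs 2 = True. Stack: [True]
POP_JUMP_IF_FALSE → pop True; no jump. Stack: []
LOAD_FAST v → push 0. Stack: [0]
LOAD_CONST → push 2. Stack: [0, 2]
BINARY_OP - → 0 - 2 = -2. Stack: [-2]
STORE_FAST v → v=-2. Stack: []
LOAD_FAST_LOAD_FAST i,v → push 1,-2. Stack: [1, -2]
BINARY_OP * → 1 * -2 = -2. Stack: [-2]
STORE_FAST v → v=-2. Stack: []
LOAD_FAST i → push 1. Stack: [1]
LOAD_CONST → push 1. Stack: [1, 1]
BINARY_OP + → 1 + 1 = 2. Stack: [2]
STORE_FAST i → i=2. Stack: []
LOAD_FAST i → push 2. Stack: [2]
LOAD_CONST → push 2. Stack: [2, 2]
COMPARE_OP bool(<) → 2 vs 2 = False. Stack: [False]
POP_JUMP_IF_FALSE → pop False; jump. Stack: []
LOAD_FAST v → push -2. Stack: [-2]
RETURN_VALUE → return -2.

-2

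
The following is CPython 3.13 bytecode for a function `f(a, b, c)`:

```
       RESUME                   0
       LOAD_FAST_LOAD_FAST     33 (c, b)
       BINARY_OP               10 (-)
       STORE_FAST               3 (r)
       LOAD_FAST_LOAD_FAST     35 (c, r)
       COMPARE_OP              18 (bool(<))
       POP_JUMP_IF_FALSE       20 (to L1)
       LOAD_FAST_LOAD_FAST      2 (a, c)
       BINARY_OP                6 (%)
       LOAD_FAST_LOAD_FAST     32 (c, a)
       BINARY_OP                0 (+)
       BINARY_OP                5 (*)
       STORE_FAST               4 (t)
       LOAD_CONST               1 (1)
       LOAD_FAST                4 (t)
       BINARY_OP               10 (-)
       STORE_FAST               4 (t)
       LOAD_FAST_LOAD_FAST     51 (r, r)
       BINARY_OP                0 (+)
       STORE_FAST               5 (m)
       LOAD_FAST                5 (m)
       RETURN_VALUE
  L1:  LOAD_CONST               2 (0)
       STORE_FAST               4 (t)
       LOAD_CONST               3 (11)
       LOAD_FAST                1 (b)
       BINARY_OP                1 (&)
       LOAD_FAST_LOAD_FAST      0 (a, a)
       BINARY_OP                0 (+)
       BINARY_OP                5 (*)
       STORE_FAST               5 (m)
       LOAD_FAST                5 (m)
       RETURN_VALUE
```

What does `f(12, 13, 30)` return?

LOAD_FAST_LOAD_FAST c,b → push 30,13. Stack: [30, 13]
BINARY_OP - → 30 - 13 = 17. Stack: [17]
STORE_FAST r → r=17. Stack: []
LOAD_FAST_LOAD_FAST c,r → push 30,17. Stack: [30, 17]
COMPARE_OP bool(<) → 30 vs 17 = False. Stack: [False]
POP_JUMP_IF_FALSE → pop False; jump. Stack: []
LOAD_CONST → push 0. Stack: [0]
STORE_FAST t → t=0. Stack: []
LOAD_CONST → push 11. Stack: [11]
LOAD_FAST b → push 13. Stack: [11, 13]
BINARY_OP & → 11 & 13 = 9. Stack: [9]
LOAD_FAST_LOAD_FAST a,a → push 12,12. Stack: [9, 12, 12]
BINARY_OP + → 12 + 12 = 24. Stack: [9, 24]
BINARY_OP * → 9 * 24 = 216. Stack: [216]
STORE_FAST m → m=216. Stack: []
LOAD_FAST m → push 216. Stack: [216]
RETURN_VALUE → return 216.

216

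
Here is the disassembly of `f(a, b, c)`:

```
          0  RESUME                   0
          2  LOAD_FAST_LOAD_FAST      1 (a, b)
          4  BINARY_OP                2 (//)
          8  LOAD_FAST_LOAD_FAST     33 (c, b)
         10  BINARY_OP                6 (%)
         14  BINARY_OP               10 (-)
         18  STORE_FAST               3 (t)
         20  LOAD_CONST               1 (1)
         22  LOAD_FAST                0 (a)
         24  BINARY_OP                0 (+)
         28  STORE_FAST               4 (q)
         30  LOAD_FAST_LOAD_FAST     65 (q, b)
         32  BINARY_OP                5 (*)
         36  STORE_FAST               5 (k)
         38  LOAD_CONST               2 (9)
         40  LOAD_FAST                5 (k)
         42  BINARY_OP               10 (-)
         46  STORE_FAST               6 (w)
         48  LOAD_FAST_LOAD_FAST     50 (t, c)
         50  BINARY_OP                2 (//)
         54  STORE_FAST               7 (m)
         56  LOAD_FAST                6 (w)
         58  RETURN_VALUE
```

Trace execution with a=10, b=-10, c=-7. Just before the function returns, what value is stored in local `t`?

6

LOAD_FAST_LOAD_FAST a,b → push 10,-10. Stack: [10, -10]
BINARY_OP // → 10 // -10 = -1. Stack: [-1]
LOAD_FAST_LOAD_FAST c,b → push -7,-10. Stack: [-1, -7, -10]
BINARY_OP % → -7 % -10 = -7. Stack: [-1, -7]
BINARY_OP - → -1 - -7 = 6. Stack: [6]
STORE_FAST t → t=6. Stack: []
LOAD_CONST → push 1. Stack: [1]
LOAD_FAST a → push 10. Stack: [1, 10]
BINARY_OP + → 1 + 10 = 11. Stack: [11]
STORE_FAST q → q=11. Stack: []
LOAD_FAST_LOAD_FAST q,b → push 11,-10. Stack: [11, -10]
BINARY_OP * → 11 * -10 = -110. Stack: [-110]
STORE_FAST k → k=-110. Stack: []
LOAD_CONST → push 9. Stack: [9]
LOAD_FAST k → push -110. Stack: [9, -110]
BINARY_OP - → 9 - -110 = 119. Stack: [119]
STORE_FAST w → w=119. Stack: []
LOAD_FAST_LOAD_FAST t,c → push 6,-7. Stack: [6, -7]
BINARY_OP // → 6 // -7 = -1. Stack: [-1]
STORE_FAST m → m=-1. Stack: []
LOAD_FAST w → push 119. Stack: [119]
RETURN_VALUE → return 119.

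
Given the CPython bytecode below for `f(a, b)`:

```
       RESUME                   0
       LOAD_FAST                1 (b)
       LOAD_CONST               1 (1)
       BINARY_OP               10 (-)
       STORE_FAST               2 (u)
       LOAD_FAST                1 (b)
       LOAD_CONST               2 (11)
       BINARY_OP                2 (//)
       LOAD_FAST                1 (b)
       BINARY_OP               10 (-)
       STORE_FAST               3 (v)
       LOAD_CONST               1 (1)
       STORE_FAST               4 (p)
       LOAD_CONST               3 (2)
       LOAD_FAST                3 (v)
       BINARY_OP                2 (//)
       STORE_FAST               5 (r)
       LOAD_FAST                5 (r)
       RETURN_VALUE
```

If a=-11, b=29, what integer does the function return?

-1

LOAD_FAST b → push 29. Stack: [29]
LOAD_CONST → push 1. Stack: [29, 1]
BINARY_OP - → 29 - 1 = 28. Stack: [28]
STORE_FAST u → u=28. Stack: []
LOAD_FAST b → push 29. Stack: [29]
LOAD_CONST → push 11. Stack: [29, 11]
BINARY_OP // → 29 // 11 = 2. Stack: [2]
LOAD_FAST b → push 29. Stack: [2, 29]
BINARY_OP - → 2 - 29 = -27. Stack: [-27]
STORE_FAST v → v=-27. Stack: []
LOAD_CONST → push 1. Stack: [1]
STORE_FAST p → p=1. Stack: []
LOAD_CONST → push 2. Stack: [2]
LOAD_FAST v → push -27. Stack: [2, -27]
BINARY_OP // → 2 // -27 = -1. Stack: [-1]
STORE_FAST r → r=-1. Stack: []
LOAD_FAST r → push -1. Stack: [-1]
RETURN_VALUE → return -1.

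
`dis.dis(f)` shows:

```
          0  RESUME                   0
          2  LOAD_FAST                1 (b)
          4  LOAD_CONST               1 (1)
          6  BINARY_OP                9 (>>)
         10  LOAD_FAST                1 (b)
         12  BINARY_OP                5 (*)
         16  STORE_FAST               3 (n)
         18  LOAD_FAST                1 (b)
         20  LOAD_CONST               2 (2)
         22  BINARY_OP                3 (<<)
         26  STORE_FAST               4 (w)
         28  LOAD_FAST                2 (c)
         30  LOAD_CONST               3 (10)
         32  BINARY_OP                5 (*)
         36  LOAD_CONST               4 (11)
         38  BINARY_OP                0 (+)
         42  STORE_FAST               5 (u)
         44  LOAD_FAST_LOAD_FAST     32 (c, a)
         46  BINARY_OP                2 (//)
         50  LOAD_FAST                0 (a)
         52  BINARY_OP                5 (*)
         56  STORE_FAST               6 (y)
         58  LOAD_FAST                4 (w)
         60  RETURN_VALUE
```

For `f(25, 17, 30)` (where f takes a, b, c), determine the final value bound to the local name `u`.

311

LOAD_FAST b → push 17. Stack: [17]
LOAD_CONST → push 1. Stack: [17, 1]
BINARY_OP >> → 17 >> 1 = 8. Stack: [8]
LOAD_FAST b → push 17. Stack: [8, 17]
BINARY_OP * → 8 * 17 = 136. Stack: [136]
STORE_FAST n → n=136. Stack: []
LOAD_FAST b → push 17. Stack: [17]
LOAD_CONST → push 2. Stack: [17, 2]
BINARY_OP << → 17 << 2 = 68. Stack: [68]
STORE_FAST w → w=68. Stack: []
LOAD_FAST c → push 30. Stack: [30]
LOAD_CONST → push 10. Stack: [30, 10]
BINARY_OP * → 30 * 10 = 300. Stack: [300]
LOAD_CONST → push 11. Stack: [300, 11]
BINARY_OP + → 300 + 11 = 311. Stack: [311]
STORE_FAST u → u=311. Stack: []
LOAD_FAST_LOAD_FAST c,a → push 30,25. Stack: [30, 25]
BINARY_OP // → 30 // 25 = 1. Stack: [1]
LOAD_FAST a → push 25. Stack: [1, 25]
BINARY_OP * → 1 * 25 = 25. Stack: [25]
STORE_FAST y → y=25. Stack: []
LOAD_FAST w → push 68. Stack: [68]
RETURN_VALUE → return 68.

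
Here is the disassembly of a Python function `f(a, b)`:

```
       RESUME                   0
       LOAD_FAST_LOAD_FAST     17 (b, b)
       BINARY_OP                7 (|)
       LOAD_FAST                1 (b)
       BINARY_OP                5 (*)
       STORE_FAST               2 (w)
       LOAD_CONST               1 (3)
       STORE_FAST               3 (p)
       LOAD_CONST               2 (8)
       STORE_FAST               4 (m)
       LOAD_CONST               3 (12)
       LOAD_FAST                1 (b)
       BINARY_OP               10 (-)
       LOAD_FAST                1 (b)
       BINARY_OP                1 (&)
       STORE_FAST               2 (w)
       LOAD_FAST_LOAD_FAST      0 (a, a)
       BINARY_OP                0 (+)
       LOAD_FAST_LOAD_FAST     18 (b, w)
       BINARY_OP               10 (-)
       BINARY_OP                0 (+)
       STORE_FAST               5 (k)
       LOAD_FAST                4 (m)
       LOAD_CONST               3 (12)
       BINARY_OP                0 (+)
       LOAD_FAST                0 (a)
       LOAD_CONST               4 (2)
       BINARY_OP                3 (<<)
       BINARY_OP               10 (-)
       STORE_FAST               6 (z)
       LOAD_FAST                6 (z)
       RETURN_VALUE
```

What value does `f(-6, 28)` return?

LOAD_FAST_LOAD_FAST b,b → push 28,28. Stack: [28, 28]
BINARY_OP | → 28 | 28 = 28. Stack: [28]
LOAD_FAST b → push 28. Stack: [28, 28]
BINARY_OP * → 28 * 28 = 784. Stack: [784]
STORE_FAST w → w=784. Stack: []
LOAD_CONST → push 3. Stack: [3]
STORE_FAST p → p=3. Stack: []
LOAD_CONST → push 8. Stack: [8]
STORE_FAST m → m=8. Stack: []
LOAD_CONST → push 12. Stack: [12]
LOAD_FAST b → push 28. Stack: [12, 28]
BINARY_OP - → 12 - 28 = -16. Stack: [-16]
LOAD_FAST b → push 28. Stack: [-16, 28]
BINARY_OP & → -16 & 28 = 16. Stack: [16]
STORE_FAST w → w=16. Stack: []
LOAD_FAST_LOAD_FAST a,a → push -6,-6. Stack: [-6, -6]
BINARY_OP + → -6 + -6 = -12. Stack: [-12]
LOAD_FAST_LOAD_FAST b,w → push 28,16. Stack: [-12, 28, 16]
BINARY_OP - → 28 - 16 = 12. Stack: [-12, 12]
BINARY_OP + → -12 + 12 = 0. Stack: [0]
STORE_FAST k → k=0. Stack: []
LOAD_FAST m → push 8. Stack: [8]
LOAD_CONST → push 12. Stack: [8, 12]
BINARY_OP + → 8 + 12 = 20. Stack: [20]
LOAD_FAST a → push -6. Stack: [20, -6]
LOAD_CONST → push 2. Stack: [20, -6, 2]
BINARY_OP << → -6 << 2 = -24. Stack: [20, -24]
BINARY_OP - → 20 - -24 = 44. Stack: [44]
STORE_FAST z → z=44. Stack: []
LOAD_FAST z → push 44. Stack: [44]
RETURN_VALUE → return 44.

44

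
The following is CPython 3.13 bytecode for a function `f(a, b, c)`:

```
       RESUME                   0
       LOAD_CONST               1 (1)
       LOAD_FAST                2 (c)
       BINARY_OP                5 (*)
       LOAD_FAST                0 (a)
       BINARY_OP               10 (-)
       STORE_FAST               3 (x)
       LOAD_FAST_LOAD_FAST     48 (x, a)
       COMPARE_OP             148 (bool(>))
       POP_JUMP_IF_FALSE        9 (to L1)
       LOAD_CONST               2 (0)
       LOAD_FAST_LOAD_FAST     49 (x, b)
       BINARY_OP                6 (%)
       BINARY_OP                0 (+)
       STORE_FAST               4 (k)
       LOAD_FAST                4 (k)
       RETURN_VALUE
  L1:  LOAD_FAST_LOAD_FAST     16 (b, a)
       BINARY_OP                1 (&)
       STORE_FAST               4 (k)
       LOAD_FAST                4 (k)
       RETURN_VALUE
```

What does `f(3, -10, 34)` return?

LOAD_CONST → push 1. Stack: [1]
LOAD_FAST c → push 34. Stack: [1, 34]
BINARY_OP * → 1 * 34 = 34. Stack: [34]
LOAD_FAST a → push 3. Stack: [34, 3]
BINARY_OP - → 34 - 3 = 31. Stack: [31]
STORE_FAST x → x=31. Stack: []
LOAD_FAST_LOAD_FAST x,a → push 31,3. Stack: [31, 3]
COMPARE_OP bool(>) → 31 vs 3 = True. Stack: [True]
POP_JUMP_IF_FALSE → pop True; no jump. Stack: []
LOAD_CONST → push 0. Stack: [0]
LOAD_FAST_LOAD_FAST x,b → push 31,-10. Stack: [0, 31, -10]
BINARY_OP % → 31 % -10 = -9. Stack: [0, -9]
BINARY_OP + → 0 + -9 = -9. Stack: [-9]
STORE_FAST k → k=-9. Stack: []
LOAD_FAST k → push -9. Stack: [-9]
RETURN_VALUE → return -9.

-9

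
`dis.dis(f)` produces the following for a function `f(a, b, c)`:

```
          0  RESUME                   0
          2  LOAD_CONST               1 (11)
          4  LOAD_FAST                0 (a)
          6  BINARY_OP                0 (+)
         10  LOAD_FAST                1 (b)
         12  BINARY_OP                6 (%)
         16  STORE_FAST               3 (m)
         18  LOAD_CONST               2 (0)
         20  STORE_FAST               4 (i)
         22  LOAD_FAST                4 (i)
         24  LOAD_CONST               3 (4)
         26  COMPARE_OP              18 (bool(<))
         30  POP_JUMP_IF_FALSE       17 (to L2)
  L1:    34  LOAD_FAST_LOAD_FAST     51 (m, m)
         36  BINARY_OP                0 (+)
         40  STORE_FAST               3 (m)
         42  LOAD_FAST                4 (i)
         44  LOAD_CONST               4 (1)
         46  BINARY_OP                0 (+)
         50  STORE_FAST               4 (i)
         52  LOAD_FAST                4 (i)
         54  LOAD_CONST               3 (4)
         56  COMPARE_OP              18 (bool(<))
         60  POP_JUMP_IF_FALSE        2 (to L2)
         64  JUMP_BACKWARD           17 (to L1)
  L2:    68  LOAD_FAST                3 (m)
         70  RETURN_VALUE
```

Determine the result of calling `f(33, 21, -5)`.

LOAD_CONST → push 11. Stack: [11]
LOAD_FAST a → push 33. Stack: [11, 33]
BINARY_OP + → 11 + 33 = 44. Stack: [44]
LOAD_FAST b → push 21. Stack: [44, 21]
BINARY_OP % → 44 % 21 = 2. Stack: [2]
STORE_FAST m → m=2. Stack: []
LOAD_CONST → push 0. Stack: [0]
STORE_FAST i → i=0. Stack: []
LOAD_FAST i → push 0. Stack: [0]
LOAD_CONST → push 4. Stack: [0, 4]
COMPARE_OP bool(<) → 0 vs 4 = True. Stack: [True]
POP_JUMP_IF_FALSE → pop True; no jump. Stack: []
LOAD_FAST_LOAD_FAST m,m → push 2,2. Stack: [2, 2]
BINARY_OP + → 2 + 2 = 4. Stack: [4]
STORE_FAST m → m=4. Stack: []
LOAD_FAST i → push 0. Stack: [0]
LOAD_CONST → push 1. Stack: [0, 1]
BINARY_OP + → 0 + 1 = 1. Stack: [1]
STORE_FAST i → i=1. Stack: []
LOAD_FAST i → push 1. Stack: [1]
LOAD_CONST → push 4. Stack: [1, 4]
COMPARE_OP bool(<) → 1 vs 4 = True. Stack: [True]
POP_JUMP_IF_FALSE → pop True; no jump. Stack: []
LOAD_FAST_LOAD_FAST m,m → push 4,4. Stack: [4, 4]
BINARY_OP + → 4 + 4 = 8. Stack: [8]
STORE_FAST m → m=8. Stack: []
LOAD_FAST i → push 1. Stack: [1]
LOAD_CONST → push 1. Stack: [1, 1]
BINARY_OP + → 1 + 1 = 2. Stack: [2]
STORE_FAST i → i=2. Stack: []
LOAD_FAST i → push 2. Stack: [2]
LOAD_CONST → push 4. Stack: [2, 4]
COMPARE_OP bool(<) → 2 vs 4 = True. Stack: [True]
POP_JUMP_IF_FALSE → pop True; no jump. Stack: []
LOAD_FAST_LOAD_FAST m,m → push 8,8. Stack: [8, 8]
BINARY_OP + → 8 + 8 = 16. Stack: [16]
STORE_FAST m → m=16. Stack: []
LOAD_FAST i → push 2. Stack: [2]
LOAD_CONST → push 1. Stack: [2, 1]
BINARY_OP + → 2 + 1 = 3. Stack: [3]
STORE_FAST i → i=3. Stack: []
LOAD_FAST i → push 3. Stack: [3]
LOAD_CONST → push 4. Stack: [3, 4]
COMPARE_OP bool(<) → 3 vs 4 = True. Stack: [True]
POP_JUMP_IF_FALSE → pop True; no jump. Stack: []
LOAD_FAST_LOAD_FAST m,m → push 16,16. Stack: [16, 16]
BINARY_OP + → 16 + 16 = 32. Stack: [32]
STORE_FAST m → m=32. Stack: []
LOAD_FAST i → push 3. Stack: [3]
LOAD_CONST → push 1. Stack: [3, 1]
BINARY_OP + → 3 + 1 = 4. Stack: [4]
STORE_FAST i → i=4. Stack: []
LOAD_FAST i → push 4. Stack: [4]
LOAD_CONST → push 4. Stack: [4, 4]
COMPARE_OP bool(<) → 4 vs 4 = False. Stack: [False]
POP_JUMP_IF_FALSE → pop False; jump. Stack: []
LOAD_FAST m → push 32. Stack: [32]
RETURN_VALUE → return 32.

32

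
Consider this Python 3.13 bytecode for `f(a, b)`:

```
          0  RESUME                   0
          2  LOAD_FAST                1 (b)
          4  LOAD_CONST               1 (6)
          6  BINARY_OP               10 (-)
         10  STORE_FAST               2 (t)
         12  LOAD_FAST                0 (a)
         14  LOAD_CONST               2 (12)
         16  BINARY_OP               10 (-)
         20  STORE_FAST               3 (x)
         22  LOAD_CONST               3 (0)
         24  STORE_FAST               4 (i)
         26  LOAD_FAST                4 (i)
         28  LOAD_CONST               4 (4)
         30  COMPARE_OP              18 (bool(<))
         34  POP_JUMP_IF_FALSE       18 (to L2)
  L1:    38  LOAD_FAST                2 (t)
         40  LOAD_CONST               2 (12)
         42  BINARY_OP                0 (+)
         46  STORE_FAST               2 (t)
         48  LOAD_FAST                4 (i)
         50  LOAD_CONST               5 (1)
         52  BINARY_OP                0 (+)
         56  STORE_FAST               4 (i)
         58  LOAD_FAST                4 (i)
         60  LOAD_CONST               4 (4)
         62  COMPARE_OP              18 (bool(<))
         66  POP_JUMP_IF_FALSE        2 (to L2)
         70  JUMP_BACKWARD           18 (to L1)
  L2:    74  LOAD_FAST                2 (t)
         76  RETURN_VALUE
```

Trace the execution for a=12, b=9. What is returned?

51

LOAD_FAST b → push 9. Stack: [9]
LOAD_CONST → push 6. Stack: [9, 6]
BINARY_OP - → 9 - 6 = 3. Stack: [3]
STORE_FAST t → t=3. Stack: []
LOAD_FAST a → push 12. Stack: [12]
LOAD_CONST → push 12. Stack: [12, 12]
BINARY_OP - → 12 - 12 = 0. Stack: [0]
STORE_FAST x → x=0. Stack: []
LOAD_CONST → push 0. Stack: [0]
STORE_FAST i → i=0. Stack: []
LOAD_FAST i → push 0. Stack: [0]
LOAD_CONST → push 4. Stack: [0, 4]
COMPARE_OP bool(<) → 0 vs 4 = True. Stack: [True]
POP_JUMP_IF_FALSE → pop True; no jump. Stack: []
LOAD_FAST t → push 3. Stack: [3]
LOAD_CONST → push 12. Stack: [3, 12]
BINARY_OP + → 3 + 12 = 15. Stack: [15]
STORE_FAST t → t=15. Stack: []
LOAD_FAST i → push 0. Stack: [0]
LOAD_CONST → push 1. Stack: [0, 1]
BINARY_OP + → 0 + 1 = 1. Stack: [1]
STORE_FAST i → i=1. Stack: []
LOAD_FAST i → push 1. Stack: [1]
LOAD_CONST → push 4. Stack: [1, 4]
COMPARE_OP bool(<) → 1 vs 4 = True. Stack: [True]
POP_JUMP_IF_FALSE → pop True; no jump. Stack: []
LOAD_FAST t → push 15. Stack: [15]
LOAD_CONST → push 12. Stack: [15, 12]
BINARY_OP + → 15 + 12 = 27. Stack: [27]
STORE_FAST t → t=27. Stack: []
LOAD_FAST i → push 1. Stack: [1]
LOAD_CONST → push 1. Stack: [1, 1]
BINARY_OP + → 1 + 1 = 2. Stack: [2]
STORE_FAST i → i=2. Stack: []
LOAD_FAST i → push 2. Stack: [2]
LOAD_CONST → push 4. Stack: [2, 4]
COMPARE_OP bool(<) → 2 vs 4 = True. Stack: [True]
POP_JUMP_IF_FALSE → pop True; no jump. Stack: []
LOAD_FAST t → push 27. Stack: [27]
LOAD_CONST → push 12. Stack: [27, 12]
BINARY_OP + → 27 + 12 = 39. Stack: [39]
STORE_FAST t → t=39. Stack: []
LOAD_FAST i → push 2. Stack: [2]
LOAD_CONST → push 1. Stack: [2, 1]
BINARY_OP + → 2 + 1 = 3. Stack: [3]
STORE_FAST i → i=3. Stack: []
LOAD_FAST i → push 3. Stack: [3]
LOAD_CONST → push 4. Stack: [3, 4]
COMPARE_OP bool(<) → 3 vs 4 = True. Stack: [True]
POP_JUMP_IF_FALSE → pop True; no jump. Stack: []
LOAD_FAST t → push 39. Stack: [39]
LOAD_CONST → push 12. Stack: [39, 12]
BINARY_OP + → 39 + 12 = 51. Stack: [51]
STORE_FAST t → t=51. Stack: []
LOAD_FAST i → push 3. Stack: [3]
LOAD_CONST → push 1. Stack: [3, 1]
BINARY_OP + → 3 + 1 = 4. Stack: [4]
STORE_FAST i → i=4. Stack: []
LOAD_FAST i → push 4. Stack: [4]
LOAD_CONST → push 4. Stack: [4, 4]
COMPARE_OP bool(<) → 4 vs 4 = False. Stack: [False]
POP_JUMP_IF_FALSE → pop False; jump. Stack: []
LOAD_FAST t → push 51. Stack: [51]
RETURN_VALUE → return 51.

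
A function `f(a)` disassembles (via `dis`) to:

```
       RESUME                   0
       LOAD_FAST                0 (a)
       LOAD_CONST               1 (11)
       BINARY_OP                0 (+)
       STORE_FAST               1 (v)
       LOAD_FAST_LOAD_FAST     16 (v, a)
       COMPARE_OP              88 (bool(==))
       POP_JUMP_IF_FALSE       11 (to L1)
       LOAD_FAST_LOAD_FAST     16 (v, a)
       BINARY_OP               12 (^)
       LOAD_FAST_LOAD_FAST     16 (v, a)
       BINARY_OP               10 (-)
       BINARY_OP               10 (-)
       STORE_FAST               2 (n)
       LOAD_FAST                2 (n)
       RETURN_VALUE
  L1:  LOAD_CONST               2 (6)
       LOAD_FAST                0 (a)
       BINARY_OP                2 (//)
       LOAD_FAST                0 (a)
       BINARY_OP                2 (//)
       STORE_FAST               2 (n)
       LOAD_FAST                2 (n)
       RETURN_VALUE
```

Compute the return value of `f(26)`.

0

LOAD_FAST a → push 26. Stack: [26]
LOAD_CONST → push 11. Stack: [26, 11]
BINARY_OP + → 26 + 11 = 37. Stack: [37]
STORE_FAST v → v=37. Stack: []
LOAD_FAST_LOAD_FAST v,a → push 37,26. Stack: [37, 26]
COMPARE_OP bool(==) → 37 vs 26 = False. Stack: [False]
POP_JUMP_IF_FALSE → pop False; jump. Stack: []
LOAD_CONST → push 6. Stack: [6]
LOAD_FAST a → push 26. Stack: [6, 26]
BINARY_OP // → 6 // 26 = 0. Stack: [0]
LOAD_FAST a → push 26. Stack: [0, 26]
BINARY_OP // → 0 // 26 = 0. Stack: [0]
STORE_FAST n → n=0. Stack: []
LOAD_FAST n → push 0. Stack: [0]
RETURN_VALUE → return 0.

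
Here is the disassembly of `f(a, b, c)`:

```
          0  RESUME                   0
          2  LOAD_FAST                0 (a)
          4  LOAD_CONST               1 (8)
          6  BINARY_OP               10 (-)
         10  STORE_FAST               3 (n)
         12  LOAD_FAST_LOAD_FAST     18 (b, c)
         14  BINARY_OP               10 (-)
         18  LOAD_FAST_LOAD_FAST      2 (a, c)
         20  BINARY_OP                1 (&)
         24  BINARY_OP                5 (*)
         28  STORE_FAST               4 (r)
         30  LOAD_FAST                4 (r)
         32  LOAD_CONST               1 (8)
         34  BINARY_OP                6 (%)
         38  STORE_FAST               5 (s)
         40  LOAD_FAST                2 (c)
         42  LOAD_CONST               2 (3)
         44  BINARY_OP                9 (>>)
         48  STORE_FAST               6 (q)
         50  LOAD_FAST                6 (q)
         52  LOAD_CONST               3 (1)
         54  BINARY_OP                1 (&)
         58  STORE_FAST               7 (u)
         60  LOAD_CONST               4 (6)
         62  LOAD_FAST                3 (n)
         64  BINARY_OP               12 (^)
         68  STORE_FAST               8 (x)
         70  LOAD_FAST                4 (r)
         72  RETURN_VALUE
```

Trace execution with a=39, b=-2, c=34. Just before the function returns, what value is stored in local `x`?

25

LOAD_FAST a → push 39. Stack: [39]
LOAD_CONST → push 8. Stack: [39, 8]
BINARY_OP - → 39 - 8 = 31. Stack: [31]
STORE_FAST n → n=31. Stack: []
LOAD_FAST_LOAD_FAST b,c → push -2,34. Stack: [-2, 34]
BINARY_OP - → -2 - 34 = -36. Stack: [-36]
LOAD_FAST_LOAD_FAST a,c → push 39,34. Stack: [-36, 39, 34]
BINARY_OP & → 39 & 34 = 34. Stack: [-36, 34]
BINARY_OP * → -36 * 34 = -1224. Stack: [-1224]
STORE_FAST r → r=-1224. Stack: []
LOAD_FAST r → push -1224. Stack: [-1224]
LOAD_CONST → push 8. Stack: [-1224, 8]
BINARY_OP % → -1224 % 8 = 0. Stack: [0]
STORE_FAST s → s=0. Stack: []
LOAD_FAST c → push 34. Stack: [34]
LOAD_CONST → push 3. Stack: [34, 3]
BINARY_OP >> → 34 >> 3 = 4. Stack: [4]
STORE_FAST q → q=4. Stack: []
LOAD_FAST q → push 4. Stack: [4]
LOAD_CONST → push 1. Stack: [4, 1]
BINARY_OP & → 4 & 1 = 0. Stack: [0]
STORE_FAST u → u=0. Stack: []
LOAD_CONST → push 6. Stack: [6]
LOAD_FAST n → push 31. Stack: [6, 31]
BINARY_OP ^ → 6 ^ 31 = 25. Stack: [25]
STORE_FAST x → x=25. Stack: []
LOAD_FAST r → push -1224. Stack: [-1224]
RETURN_VALUE → return -1224.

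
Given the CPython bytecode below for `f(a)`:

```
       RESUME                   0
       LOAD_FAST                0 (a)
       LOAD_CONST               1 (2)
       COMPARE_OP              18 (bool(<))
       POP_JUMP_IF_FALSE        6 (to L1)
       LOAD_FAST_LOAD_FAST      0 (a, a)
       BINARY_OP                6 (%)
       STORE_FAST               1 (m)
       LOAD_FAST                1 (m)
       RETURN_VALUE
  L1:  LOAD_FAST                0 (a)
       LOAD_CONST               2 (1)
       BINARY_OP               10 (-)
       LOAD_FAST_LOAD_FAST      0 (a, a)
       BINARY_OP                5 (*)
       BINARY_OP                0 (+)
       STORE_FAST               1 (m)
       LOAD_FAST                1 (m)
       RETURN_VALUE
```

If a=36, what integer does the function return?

LOAD_FAST a → push 36. Stack: [36]
LOAD_CONST → push 2. Stack: [36, 2]
COMPARE_OP bool(<) → 36 vs 2 = False. Stack: [False]
POP_JUMP_IF_FALSE → pop False; jump. Stack: []
LOAD_FAST a → push 36. Stack: [36]
LOAD_CONST → push 1. Stack: [36, 1]
BINARY_OP - → 36 - 1 = 35. Stack: [35]
LOAD_FAST_LOAD_FAST a,a → push 36,36. Stack: [35, 36, 36]
BINARY_OP * → 36 * 36 = 1296. Stack: [35, 1296]
BINARY_OP + → 35 + 1296 = 1331. Stack: [1331]
STORE_FAST m → m=1331. Stack: []
LOAD_FAST m → push 1331. Stack: [1331]
RETURN_VALUE → return 1331.

1331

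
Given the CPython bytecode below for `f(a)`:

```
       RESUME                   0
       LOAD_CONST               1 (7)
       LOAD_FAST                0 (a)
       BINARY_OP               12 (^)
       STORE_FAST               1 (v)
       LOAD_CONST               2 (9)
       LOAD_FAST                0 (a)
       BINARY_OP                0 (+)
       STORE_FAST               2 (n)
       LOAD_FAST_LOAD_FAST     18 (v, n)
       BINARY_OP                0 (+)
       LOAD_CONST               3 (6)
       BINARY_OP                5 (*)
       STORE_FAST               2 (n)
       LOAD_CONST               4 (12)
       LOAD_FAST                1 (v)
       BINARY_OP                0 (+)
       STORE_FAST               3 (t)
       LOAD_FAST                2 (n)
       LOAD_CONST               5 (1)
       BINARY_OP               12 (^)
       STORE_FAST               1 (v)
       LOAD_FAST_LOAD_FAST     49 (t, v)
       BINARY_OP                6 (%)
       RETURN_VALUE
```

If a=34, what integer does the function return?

49

LOAD_CONST → push 7. Stack: [7]
LOAD_FAST a → push 34. Stack: [7, 34]
BINARY_OP ^ → 7 ^ 34 = 37. Stack: [37]
STORE_FAST v → v=37. Stack: []
LOAD_CONST → push 9. Stack: [9]
LOAD_FAST a → push 34. Stack: [9, 34]
BINARY_OP + → 9 + 34 = 43. Stack: [43]
STORE_FAST n → n=43. Stack: []
LOAD_FAST_LOAD_FAST v,n → push 37,43. Stack: [37, 43]
BINARY_OP + → 37 + 43 = 80. Stack: [80]
LOAD_CONST → push 6. Stack: [80, 6]
BINARY_OP * → 80 * 6 = 480. Stack: [480]
STORE_FAST n → n=480. Stack: []
LOAD_CONST → push 12. Stack: [12]
LOAD_FAST v → push 37. Stack: [12, 37]
BINARY_OP + → 12 + 37 = 49. Stack: [49]
STORE_FAST t → t=49. Stack: []
LOAD_FAST n → push 480. Stack: [480]
LOAD_CONST → push 1. Stack: [480, 1]
BINARY_OP ^ → 480 ^ 1 = 481. Stack: [481]
STORE_FAST v → v=481. Stack: []
LOAD_FAST_LOAD_FAST t,v → push 49,481. Stack: [49, 481]
BINARY_OP % → 49 % 481 = 49. Stack: [49]
RETURN_VALUE → return 49.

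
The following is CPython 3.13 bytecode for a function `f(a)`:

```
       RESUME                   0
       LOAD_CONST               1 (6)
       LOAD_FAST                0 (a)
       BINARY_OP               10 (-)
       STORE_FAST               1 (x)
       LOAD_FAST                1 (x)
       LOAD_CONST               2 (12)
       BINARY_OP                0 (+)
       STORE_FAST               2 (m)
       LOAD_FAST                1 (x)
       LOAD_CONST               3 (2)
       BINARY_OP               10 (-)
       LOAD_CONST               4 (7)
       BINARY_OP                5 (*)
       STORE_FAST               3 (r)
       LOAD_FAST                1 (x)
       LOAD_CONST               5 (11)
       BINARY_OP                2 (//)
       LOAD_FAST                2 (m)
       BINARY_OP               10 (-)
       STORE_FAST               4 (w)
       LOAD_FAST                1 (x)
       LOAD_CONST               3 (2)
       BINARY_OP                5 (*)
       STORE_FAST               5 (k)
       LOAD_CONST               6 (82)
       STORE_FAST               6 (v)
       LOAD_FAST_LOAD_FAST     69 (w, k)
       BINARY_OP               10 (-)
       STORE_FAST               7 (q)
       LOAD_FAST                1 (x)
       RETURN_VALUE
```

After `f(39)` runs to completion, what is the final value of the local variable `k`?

-66

LOAD_CONST → push 6. Stack: [6]
LOAD_FAST a → push 39. Stack: [6, 39]
BINARY_OP - → 6 - 39 = -33. Stack: [-33]
STORE_FAST x → x=-33. Stack: []
LOAD_FAST x → push -33. Stack: [-33]
LOAD_CONST → push 12. Stack: [-33, 12]
BINARY_OP + → -33 + 12 = -21. Stack: [-21]
STORE_FAST m → m=-21. Stack: []
LOAD_FAST x → push -33. Stack: [-33]
LOAD_CONST → push 2. Stack: [-33, 2]
BINARY_OP - → -33 - 2 = -35. Stack: [-35]
LOAD_CONST → push 7. Stack: [-35, 7]
BINARY_OP * → -35 * 7 = -245. Stack: [-245]
STORE_FAST r → r=-245. Stack: []
LOAD_FAST x → push -33. Stack: [-33]
LOAD_CONST → push 11. Stack: [-33, 11]
BINARY_OP // → -33 // 11 = -3. Stack: [-3]
LOAD_FAST m → push -21. Stack: [-3, -21]
BINARY_OP - → -3 - -21 = 18. Stack: [18]
STORE_FAST w → w=18. Stack: []
LOAD_FAST x → push -33. Stack: [-33]
LOAD_CONST → push 2. Stack: [-33, 2]
BINARY_OP * → -33 * 2 = -66. Stack: [-66]
STORE_FAST k → k=-66. Stack: []
LOAD_CONST → push 82. Stack: [82]
STORE_FAST v → v=82. Stack: []
LOAD_FAST_LOAD_FAST w,k → push 18,-66. Stack: [18, -66]
BINARY_OP - → 18 - -66 = 84. Stack: [84]
STORE_FAST q → q=84. Stack: []
LOAD_FAST x → push -33. Stack: [-33]
RETURN_VALUE → return -33.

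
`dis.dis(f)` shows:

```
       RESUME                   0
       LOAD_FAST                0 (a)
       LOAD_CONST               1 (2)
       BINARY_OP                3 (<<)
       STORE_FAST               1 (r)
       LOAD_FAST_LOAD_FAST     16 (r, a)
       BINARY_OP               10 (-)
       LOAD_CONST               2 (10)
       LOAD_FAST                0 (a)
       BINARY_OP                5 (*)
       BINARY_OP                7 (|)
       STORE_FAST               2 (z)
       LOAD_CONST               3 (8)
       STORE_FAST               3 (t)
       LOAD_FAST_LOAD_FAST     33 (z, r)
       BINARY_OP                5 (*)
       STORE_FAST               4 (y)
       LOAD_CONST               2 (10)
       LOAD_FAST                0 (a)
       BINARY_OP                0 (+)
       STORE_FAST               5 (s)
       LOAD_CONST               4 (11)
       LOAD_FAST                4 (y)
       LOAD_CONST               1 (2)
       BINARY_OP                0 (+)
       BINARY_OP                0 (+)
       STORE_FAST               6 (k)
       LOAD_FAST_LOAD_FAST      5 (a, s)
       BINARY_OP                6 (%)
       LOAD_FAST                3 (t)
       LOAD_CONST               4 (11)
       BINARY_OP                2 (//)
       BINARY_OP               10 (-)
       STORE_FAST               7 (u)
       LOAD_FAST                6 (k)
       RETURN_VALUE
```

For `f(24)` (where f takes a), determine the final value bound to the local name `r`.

LOAD_FAST a → push 24. Stack: [24]
LOAD_CONST → push 2. Stack: [24, 2]
BINARY_OP << → 24 << 2 = 96. Stack: [96]
STORE_FAST r → r=96. Stack: []
LOAD_FAST_LOAD_FAST r,a → push 96,24. Stack: [96, 24]
BINARY_OP - → 96 - 24 = 72. Stack: [72]
LOAD_CONST → push 10. Stack: [72, 10]
LOAD_FAST a → push 24. Stack: [72, 10, 24]
BINARY_OP * → 10 * 24 = 240. Stack: [72, 240]
BINARY_OP | → 72 | 240 = 248. Stack: [248]
STORE_FAST z → z=248. Stack: []
LOAD_CONST → push 8. Stack: [8]
STORE_FAST t → t=8. Stack: []
LOAD_FAST_LOAD_FAST z,r → push 248,96. Stack: [248, 96]
BINARY_OP * → 248 * 96 = 23808. Stack: [23808]
STORE_FAST y → y=23808. Stack: []
LOAD_CONST → push 10. Stack: [10]
LOAD_FAST a → push 24. Stack: [10, 24]
BINARY_OP + → 10 + 24 = 34. Stack: [34]
STORE_FAST s → s=34. Stack: []
LOAD_CONST → push 11. Stack: [11]
LOAD_FAST y → push 23808. Stack: [11, 23808]
LOAD_CONST → push 2. Stack: [11, 23808, 2]
BINARY_OP + → 23808 + 2 = 23810. Stack: [11, 23810]
BINARY_OP + → 11 + 23810 = 23821. Stack: [23821]
STORE_FAST k → k=23821. Stack: []
LOAD_FAST_LOAD_FAST a,s → push 24,34. Stack: [24, 34]
BINARY_OP % → 24 % 34 = 24. Stack: [24]
LOAD_FAST t → push 8. Stack: [24, 8]
LOAD_CONST → push 11. Stack: [24, 8, 11]
BINARY_OP // → 8 // 11 = 0. Stack: [24, 0]
BINARY_OP - → 24 - 0 = 24. Stack: [24]
STORE_FAST u → u=24. Stack: []
LOAD_FAST k → push 23821. Stack: [23821]
RETURN_VALUE → return 23821.

96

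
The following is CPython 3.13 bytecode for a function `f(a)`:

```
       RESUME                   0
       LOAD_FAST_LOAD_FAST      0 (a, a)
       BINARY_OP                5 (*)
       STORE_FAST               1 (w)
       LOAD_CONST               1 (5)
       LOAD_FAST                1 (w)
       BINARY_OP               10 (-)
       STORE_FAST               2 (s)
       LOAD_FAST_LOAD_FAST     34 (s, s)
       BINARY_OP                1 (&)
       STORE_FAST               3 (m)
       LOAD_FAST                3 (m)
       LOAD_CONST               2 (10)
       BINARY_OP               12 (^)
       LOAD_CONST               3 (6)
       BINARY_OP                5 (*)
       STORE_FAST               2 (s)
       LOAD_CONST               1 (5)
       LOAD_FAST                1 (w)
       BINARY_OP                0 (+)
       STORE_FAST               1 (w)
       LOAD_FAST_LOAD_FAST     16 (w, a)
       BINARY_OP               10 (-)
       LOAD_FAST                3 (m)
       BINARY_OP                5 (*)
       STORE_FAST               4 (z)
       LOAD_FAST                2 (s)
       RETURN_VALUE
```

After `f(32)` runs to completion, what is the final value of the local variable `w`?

LOAD_FAST_LOAD_FAST a,a → push 32,32. Stack: [32, 32]
BINARY_OP * → 32 * 32 = 1024. Stack: [1024]
STORE_FAST w → w=1024. Stack: []
LOAD_CONST → push 5. Stack: [5]
LOAD_FAST w → push 1024. Stack: [5, 1024]
BINARY_OP - → 5 - 1024 = -1019. Stack: [-1019]
STORE_FAST s → s=-1019. Stack: []
LOAD_FAST_LOAD_FAST s,s → push -1019,-1019. Stack: [-1019, -1019]
BINARY_OP & → -1019 & -1019 = -1019. Stack: [-1019]
STORE_FAST m → m=-1019. Stack: []
LOAD_FAST m → push -1019. Stack: [-1019]
LOAD_CONST → push 10. Stack: [-1019, 10]
BINARY_OP ^ → -1019 ^ 10 = -1009. Stack: [-1009]
LOAD_CONST → push 6. Stack: [-1009, 6]
BINARY_OP * → -1009 * 6 = -6054. Stack: [-6054]
STORE_FAST s → s=-6054. Stack: []
LOAD_CONST → push 5. Stack: [5]
LOAD_FAST w → push 1024. Stack: [5, 1024]
BINARY_OP + → 5 + 1024 = 1029. Stack: [1029]
STORE_FAST w → w=1029. Stack: []
LOAD_FAST_LOAD_FAST w,a → push 1029,32. Stack: [1029, 32]
BINARY_OP - → 1029 - 32 = 997. Stack: [997]
LOAD_FAST m → push -1019. Stack: [997, -1019]
BINARY_OP * → 997 * -1019 = -1015943. Stack: [-1015943]
STORE_FAST z → z=-1015943. Stack: []
LOAD_FAST s → push -6054. Stack: [-6054]
RETURN_VALUE → return -6054.

1029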